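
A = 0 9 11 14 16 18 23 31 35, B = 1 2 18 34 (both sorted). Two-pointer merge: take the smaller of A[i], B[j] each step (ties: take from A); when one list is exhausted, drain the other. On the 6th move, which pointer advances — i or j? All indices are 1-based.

[i=1,j=1] A[i]=0<=B[j]=1 take 0 → i++
[i=2,j=1] A[i]=9>B[j]=1 take 1 → j++
[i=2,j=2] A[i]=9>B[j]=2 take 2 → j++
[i=2,j=3] A[i]=9<=B[j]=18 take 9 → i++
[i=3,j=3] A[i]=11<=B[j]=18 take 11 → i++
[i=4,j=3] A[i]=14<=B[j]=18 take 14 → i++

i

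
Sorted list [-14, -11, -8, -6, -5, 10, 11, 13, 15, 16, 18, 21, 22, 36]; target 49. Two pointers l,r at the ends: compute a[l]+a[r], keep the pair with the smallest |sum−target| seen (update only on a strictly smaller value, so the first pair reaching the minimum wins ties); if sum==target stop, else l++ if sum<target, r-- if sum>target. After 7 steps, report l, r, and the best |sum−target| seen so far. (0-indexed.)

l=7, r=13, best |Δ|=2

[0,13] -14+36=22 d=27 * → l++
[1,13] -11+36=25 d=24 * → l++
[2,13] -8+36=28 d=21 * → l++
[3,13] -6+36=30 d=19 * → l++
[4,13] -5+36=31 d=18 * → l++
[5,13] 10+36=46 d=3 * → l++
[6,13] 11+36=47 d=2 * → l++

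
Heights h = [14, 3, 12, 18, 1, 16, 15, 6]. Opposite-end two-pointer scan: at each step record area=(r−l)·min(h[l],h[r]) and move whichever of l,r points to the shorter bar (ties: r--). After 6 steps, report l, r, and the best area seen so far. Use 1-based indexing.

[1,8] min(14,6)*7=42 best=42 * → r--
[1,7] min(14,15)*6=84 best=84 * → l++
[2,7] min(3,15)*5=15 best=84 → l++
[3,7] min(12,15)*4=48 best=84 → l++
[4,7] min(18,15)*3=45 best=84 → r--
[4,6] min(18,16)*2=32 best=84 → r--

l=4, r=5, best area=84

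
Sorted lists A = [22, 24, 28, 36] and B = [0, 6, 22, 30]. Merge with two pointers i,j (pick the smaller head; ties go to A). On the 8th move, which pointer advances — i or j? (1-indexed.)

[i=1,j=1] A[i]=22>B[j]=0 take 0 → j++
[i=1,j=2] A[i]=22>B[j]=6 take 6 → j++
[i=1,j=3] A[i]=22<=B[j]=22 take 22 → i++
[i=2,j=3] A[i]=24>B[j]=22 take 22 → j++
[i=2,j=4] A[i]=24<=B[j]=30 take 24 → i++
[i=3,j=4] A[i]=28<=B[j]=30 take 28 → i++
[i=4,j=4] A[i]=36>B[j]=30 take 30 → j++
[i=4,j=5] B done, take A[i]=36 → i++

i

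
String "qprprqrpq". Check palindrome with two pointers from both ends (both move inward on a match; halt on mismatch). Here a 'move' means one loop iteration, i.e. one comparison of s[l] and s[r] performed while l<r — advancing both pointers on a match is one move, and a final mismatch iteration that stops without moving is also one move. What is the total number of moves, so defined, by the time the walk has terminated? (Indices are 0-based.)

[0,8] 'q'=='q' → l++,r--
[1,7] 'p'=='p' → l++,r--
[2,6] 'r'=='r' → l++,r--
[3,5] 'p'!='q' → stop

4 moves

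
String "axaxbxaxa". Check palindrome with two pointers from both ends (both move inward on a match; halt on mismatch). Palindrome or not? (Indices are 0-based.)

palindrome

l=0 r=8: 'a'=='a', l++,r--
l=1 r=7: 'x'=='x', l++,r--
l=2 r=6: 'a'=='a', l++,r--
l=3 r=5: 'x'=='x', l++,r--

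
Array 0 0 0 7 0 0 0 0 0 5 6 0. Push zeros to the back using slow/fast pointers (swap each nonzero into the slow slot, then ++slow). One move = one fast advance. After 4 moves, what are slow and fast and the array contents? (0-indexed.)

slow=1, fast=4, a=[7, 0, 0, 0, 0, 0, 0, 0, 0, 5, 6, 0]

slow=0 fast=0: a[fast]=0, fast++
slow=0 fast=1: a[fast]=0, fast++
slow=0 fast=2: a[fast]=0, fast++
slow=0 fast=3: a[fast]=7≠0 swap→a[0]=7, slow++,fast++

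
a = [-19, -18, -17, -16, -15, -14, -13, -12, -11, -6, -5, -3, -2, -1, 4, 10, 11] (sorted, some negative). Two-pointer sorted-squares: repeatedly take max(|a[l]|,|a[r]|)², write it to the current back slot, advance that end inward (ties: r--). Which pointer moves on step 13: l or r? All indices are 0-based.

l

l=0 r=16: |-19|>|11| out[16]=361, l++
l=1 r=16: |-18|>|11| out[15]=324, l++
l=2 r=16: |-17|>|11| out[14]=289, l++
l=3 r=16: |-16|>|11| out[13]=256, l++
l=4 r=16: |-15|>|11| out[12]=225, l++
l=5 r=16: |-14|>|11| out[11]=196, l++
l=6 r=16: |-13|>|11| out[10]=169, l++
l=7 r=16: |-12|>|11| out[9]=144, l++
l=8 r=16: |-11|<=|11| out[8]=121, r--
l=8 r=15: |-11|>|10| out[7]=121, l++
l=9 r=15: |-6|<=|10| out[6]=100, r--
l=9 r=14: |-6|>|4| out[5]=36, l++
l=10 r=14: |-5|>|4| out[4]=25, l++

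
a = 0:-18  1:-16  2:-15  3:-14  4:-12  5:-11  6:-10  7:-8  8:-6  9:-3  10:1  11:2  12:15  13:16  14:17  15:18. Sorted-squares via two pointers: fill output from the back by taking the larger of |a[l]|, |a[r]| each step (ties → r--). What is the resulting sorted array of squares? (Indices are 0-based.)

[0,15] |-18|<=|18| out[15]=324 → r--
[0,14] |-18|>|17| out[14]=324 → l++
[1,14] |-16|<=|17| out[13]=289 → r--
[1,13] |-16|<=|16| out[12]=256 → r--
[1,12] |-16|>|15| out[11]=256 → l++
[2,12] |-15|<=|15| out[10]=225 → r--
[2,11] |-15|>|2| out[9]=225 → l++
[3,11] |-14|>|2| out[8]=196 → l++
[4,11] |-12|>|2| out[7]=144 → l++
[5,11] |-11|>|2| out[6]=121 → l++
[6,11] |-10|>|2| out[5]=100 → l++
[7,11] |-8|>|2| out[4]=64 → l++
[8,11] |-6|>|2| out[3]=36 → l++
[9,11] |-3|>|2| out[2]=9 → l++
[10,11] |1|<=|2| out[1]=4 → r--
[10,10] |1|<=|1| out[0]=1 → r--

[1, 4, 9, 36, 64, 100, 121, 144, 196, 225, 225, 256, 256, 289, 324, 324]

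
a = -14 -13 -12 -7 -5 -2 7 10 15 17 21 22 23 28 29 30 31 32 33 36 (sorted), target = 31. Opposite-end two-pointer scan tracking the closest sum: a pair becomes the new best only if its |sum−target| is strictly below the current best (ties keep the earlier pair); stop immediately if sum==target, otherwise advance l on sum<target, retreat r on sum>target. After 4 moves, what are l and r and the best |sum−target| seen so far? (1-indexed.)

[1,20] -14+36=22 d=9 * → l++
[2,20] -13+36=23 d=8 * → l++
[3,20] -12+36=24 d=7 * → l++
[4,20] -7+36=29 d=2 * → l++

l=5, r=20, best |Δ|=2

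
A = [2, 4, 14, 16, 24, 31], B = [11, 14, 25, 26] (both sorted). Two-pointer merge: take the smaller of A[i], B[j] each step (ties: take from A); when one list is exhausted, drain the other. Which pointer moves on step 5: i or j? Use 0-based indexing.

[i=0,j=0] A[i]=2<=B[j]=11 take 2 → i++
[i=1,j=0] A[i]=4<=B[j]=11 take 4 → i++
[i=2,j=0] A[i]=14>B[j]=11 take 11 → j++
[i=2,j=1] A[i]=14<=B[j]=14 take 14 → i++
[i=3,j=1] A[i]=16>B[j]=14 take 14 → j++

j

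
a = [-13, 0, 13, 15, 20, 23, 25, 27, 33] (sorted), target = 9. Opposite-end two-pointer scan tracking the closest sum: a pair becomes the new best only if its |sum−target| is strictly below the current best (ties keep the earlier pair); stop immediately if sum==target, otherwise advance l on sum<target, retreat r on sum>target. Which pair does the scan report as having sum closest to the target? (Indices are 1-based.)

l=1 r=9: -13+33=20 d=11 *, r--
l=1 r=8: -13+27=14 d=5 *, r--
l=1 r=7: -13+25=12 d=3 *, r--
l=1 r=6: -13+23=10 d=1 *, r--
l=1 r=5: -13+20=7 d=2, l++
l=2 r=5: 0+20=20 d=11, r--
l=2 r=4: 0+15=15 d=6, r--
l=2 r=3: 0+13=13 d=4, r--

pair (-13, 23) with sum 10 (|Δ|=1)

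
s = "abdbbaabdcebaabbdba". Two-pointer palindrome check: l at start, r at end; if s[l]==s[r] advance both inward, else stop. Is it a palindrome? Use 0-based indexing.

not a palindrome (mismatch at 8,10)

[0,18] 'a'=='a' → l++,r--
[1,17] 'b'=='b' → l++,r--
[2,16] 'd'=='d' → l++,r--
[3,15] 'b'=='b' → l++,r--
[4,14] 'b'=='b' → l++,r--
[5,13] 'a'=='a' → l++,r--
[6,12] 'a'=='a' → l++,r--
[7,11] 'b'=='b' → l++,r--
[8,10] 'd'!='e' → stop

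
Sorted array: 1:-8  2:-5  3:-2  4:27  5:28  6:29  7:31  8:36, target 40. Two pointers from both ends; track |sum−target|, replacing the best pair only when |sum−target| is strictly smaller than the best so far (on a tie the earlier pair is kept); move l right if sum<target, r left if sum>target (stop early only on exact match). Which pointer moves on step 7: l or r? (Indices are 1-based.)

r

l=1 r=8: -8+36=28 d=12 *, l++
l=2 r=8: -5+36=31 d=9 *, l++
l=3 r=8: -2+36=34 d=6 *, l++
l=4 r=8: 27+36=63 d=23, r--
l=4 r=7: 27+31=58 d=18, r--
l=4 r=6: 27+29=56 d=16, r--
l=4 r=5: 27+28=55 d=15, r--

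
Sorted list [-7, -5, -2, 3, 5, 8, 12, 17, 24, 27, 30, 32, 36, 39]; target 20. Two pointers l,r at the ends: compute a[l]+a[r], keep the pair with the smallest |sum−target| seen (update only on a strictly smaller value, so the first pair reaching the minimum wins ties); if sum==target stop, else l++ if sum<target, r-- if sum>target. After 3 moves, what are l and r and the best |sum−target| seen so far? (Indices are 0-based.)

l=0, r=10, best |Δ|=5

l=0 r=13: -7+39=32 d=12 *, r--
l=0 r=12: -7+36=29 d=9 *, r--
l=0 r=11: -7+32=25 d=5 *, r--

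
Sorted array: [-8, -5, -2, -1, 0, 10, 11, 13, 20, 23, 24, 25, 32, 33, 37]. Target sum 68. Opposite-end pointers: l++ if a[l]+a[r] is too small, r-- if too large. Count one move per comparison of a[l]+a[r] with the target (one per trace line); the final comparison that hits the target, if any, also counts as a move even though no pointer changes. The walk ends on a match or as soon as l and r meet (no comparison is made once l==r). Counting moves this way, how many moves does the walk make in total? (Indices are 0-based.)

14 moves

l=0 r=14: -8+37=29 <68, l++
l=1 r=14: -5+37=32 <68, l++
l=2 r=14: -2+37=35 <68, l++
l=3 r=14: -1+37=36 <68, l++
l=4 r=14: 0+37=37 <68, l++
l=5 r=14: 10+37=47 <68, l++
l=6 r=14: 11+37=48 <68, l++
l=7 r=14: 13+37=50 <68, l++
l=8 r=14: 20+37=57 <68, l++
l=9 r=14: 23+37=60 <68, l++
l=10 r=14: 24+37=61 <68, l++
l=11 r=14: 25+37=62 <68, l++
l=12 r=14: 32+37=69 >68, r--
l=12 r=13: 32+33=65 <68, l++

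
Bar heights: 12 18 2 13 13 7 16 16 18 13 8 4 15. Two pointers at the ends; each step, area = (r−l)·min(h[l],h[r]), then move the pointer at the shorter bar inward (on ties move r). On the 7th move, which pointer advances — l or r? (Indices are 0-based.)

r

[0,12] min(12,15)*12=144 best=144 * → l++
[1,12] min(18,15)*11=165 best=165 * → r--
[1,11] min(18,4)*10=40 best=165 → r--
[1,10] min(18,8)*9=72 best=165 → r--
[1,9] min(18,13)*8=104 best=165 → r--
[1,8] min(18,18)*7=126 best=165 → r--
[1,7] min(18,16)*6=96 best=165 → r--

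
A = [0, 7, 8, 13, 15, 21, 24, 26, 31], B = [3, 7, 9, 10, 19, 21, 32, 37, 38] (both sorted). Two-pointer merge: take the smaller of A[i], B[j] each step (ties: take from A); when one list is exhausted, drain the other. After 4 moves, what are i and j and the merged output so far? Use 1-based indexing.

[i=1,j=1] A[i]=0<=B[j]=3 take 0 → i++
[i=2,j=1] A[i]=7>B[j]=3 take 3 → j++
[i=2,j=2] A[i]=7<=B[j]=7 take 7 → i++
[i=3,j=2] A[i]=8>B[j]=7 take 7 → j++

i=3, j=3, merged so far=[0, 3, 7, 7]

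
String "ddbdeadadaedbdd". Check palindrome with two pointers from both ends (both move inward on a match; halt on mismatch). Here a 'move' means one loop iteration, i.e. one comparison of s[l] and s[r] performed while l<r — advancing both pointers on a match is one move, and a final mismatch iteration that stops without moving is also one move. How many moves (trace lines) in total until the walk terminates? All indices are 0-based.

7 moves

l=0 r=14: 'd'=='d', l++,r--
l=1 r=13: 'd'=='d', l++,r--
l=2 r=12: 'b'=='b', l++,r--
l=3 r=11: 'd'=='d', l++,r--
l=4 r=10: 'e'=='e', l++,r--
l=5 r=9: 'a'=='a', l++,r--
l=6 r=8: 'd'=='d', l++,r--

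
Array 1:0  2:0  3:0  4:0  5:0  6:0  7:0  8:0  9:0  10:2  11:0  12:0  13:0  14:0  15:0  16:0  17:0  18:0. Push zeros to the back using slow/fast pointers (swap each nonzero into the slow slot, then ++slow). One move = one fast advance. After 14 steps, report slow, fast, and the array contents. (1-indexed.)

slow=1 fast=1: a[fast]=0, fast++
slow=1 fast=2: a[fast]=0, fast++
slow=1 fast=3: a[fast]=0, fast++
slow=1 fast=4: a[fast]=0, fast++
slow=1 fast=5: a[fast]=0, fast++
slow=1 fast=6: a[fast]=0, fast++
slow=1 fast=7: a[fast]=0, fast++
slow=1 fast=8: a[fast]=0, fast++
slow=1 fast=9: a[fast]=0, fast++
slow=1 fast=10: a[fast]=2≠0 swap→a[1]=2, slow++,fast++
slow=2 fast=11: a[fast]=0, fast++
slow=2 fast=12: a[fast]=0, fast++
slow=2 fast=13: a[fast]=0, fast++
slow=2 fast=14: a[fast]=0, fast++

slow=2, fast=15, a=[2, 0, 0, 0, 0, 0, 0, 0, 0, 0, 0, 0, 0, 0, 0, 0, 0, 0]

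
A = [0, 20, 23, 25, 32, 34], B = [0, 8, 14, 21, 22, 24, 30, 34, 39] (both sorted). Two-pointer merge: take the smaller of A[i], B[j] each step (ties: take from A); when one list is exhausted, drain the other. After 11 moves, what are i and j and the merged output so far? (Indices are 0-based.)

i=4, j=7, merged so far=[0, 0, 8, 14, 20, 21, 22, 23, 24, 25, 30]

[i=0,j=0] A[i]=0<=B[j]=0 take 0 → i++
[i=1,j=0] A[i]=20>B[j]=0 take 0 → j++
[i=1,j=1] A[i]=20>B[j]=8 take 8 → j++
[i=1,j=2] A[i]=20>B[j]=14 take 14 → j++
[i=1,j=3] A[i]=20<=B[j]=21 take 20 → i++
[i=2,j=3] A[i]=23>B[j]=21 take 21 → j++
[i=2,j=4] A[i]=23>B[j]=22 take 22 → j++
[i=2,j=5] A[i]=23<=B[j]=24 take 23 → i++
[i=3,j=5] A[i]=25>B[j]=24 take 24 → j++
[i=3,j=6] A[i]=25<=B[j]=30 take 25 → i++
[i=4,j=6] A[i]=32>B[j]=30 take 30 → j++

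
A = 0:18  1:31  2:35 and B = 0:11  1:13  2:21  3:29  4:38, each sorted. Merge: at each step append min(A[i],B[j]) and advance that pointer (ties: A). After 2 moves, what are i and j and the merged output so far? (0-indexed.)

i=0 j=0: A[i]=18>B[j]=11 take 11, j++
i=0 j=1: A[i]=18>B[j]=13 take 13, j++

i=0, j=2, merged so far=[11, 13]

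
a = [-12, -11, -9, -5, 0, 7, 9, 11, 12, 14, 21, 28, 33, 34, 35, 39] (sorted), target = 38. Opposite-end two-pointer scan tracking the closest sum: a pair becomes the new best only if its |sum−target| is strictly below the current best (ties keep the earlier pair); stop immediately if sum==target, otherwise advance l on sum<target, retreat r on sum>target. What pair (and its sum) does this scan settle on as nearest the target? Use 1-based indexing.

[1,16] -12+39=27 d=11 * → l++
[2,16] -11+39=28 d=10 * → l++
[3,16] -9+39=30 d=8 * → l++
[4,16] -5+39=34 d=4 * → l++
[5,16] 0+39=39 d=1 * → r--
[5,15] 0+35=35 d=3 → l++
[6,15] 7+35=42 d=4 → r--
[6,14] 7+34=41 d=3 → r--
[6,13] 7+33=40 d=2 → r--
[6,12] 7+28=35 d=3 → l++
[7,12] 9+28=37 d=1 → l++
[8,12] 11+28=39 d=1 → r--
[8,11] 11+21=32 d=6 → l++
[9,11] 12+21=33 d=5 → l++
[10,11] 14+21=35 d=3 → l++

pair (0, 39) with sum 39 (|Δ|=1)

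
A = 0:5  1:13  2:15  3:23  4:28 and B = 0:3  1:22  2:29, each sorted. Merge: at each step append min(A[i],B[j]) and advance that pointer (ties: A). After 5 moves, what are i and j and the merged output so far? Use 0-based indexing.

[i=0,j=0] A[i]=5>B[j]=3 take 3 → j++
[i=0,j=1] A[i]=5<=B[j]=22 take 5 → i++
[i=1,j=1] A[i]=13<=B[j]=22 take 13 → i++
[i=2,j=1] A[i]=15<=B[j]=22 take 15 → i++
[i=3,j=1] A[i]=23>B[j]=22 take 22 → j++

i=3, j=2, merged so far=[3, 5, 13, 15, 22]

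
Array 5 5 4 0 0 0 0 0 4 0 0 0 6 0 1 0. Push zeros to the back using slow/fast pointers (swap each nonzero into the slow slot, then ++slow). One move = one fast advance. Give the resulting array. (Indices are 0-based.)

(s=0,f=0) a[fast]=5≠0 swap→a[0]=5 → slow++,fast++
(s=1,f=1) a[fast]=5≠0 swap→a[1]=5 → slow++,fast++
(s=2,f=2) a[fast]=4≠0 swap→a[2]=4 → slow++,fast++
(s=3,f=3) a[fast]=0 → fast++
(s=3,f=4) a[fast]=0 → fast++
(s=3,f=5) a[fast]=0 → fast++
(s=3,f=6) a[fast]=0 → fast++
(s=3,f=7) a[fast]=0 → fast++
(s=3,f=8) a[fast]=4≠0 swap→a[3]=4 → slow++,fast++
(s=4,f=9) a[fast]=0 → fast++
(s=4,f=10) a[fast]=0 → fast++
(s=4,f=11) a[fast]=0 → fast++
(s=4,f=12) a[fast]=6≠0 swap→a[4]=6 → slow++,fast++
(s=5,f=13) a[fast]=0 → fast++
(s=5,f=14) a[fast]=1≠0 swap→a[5]=1 → slow++,fast++
(s=6,f=15) a[fast]=0 → fast++

[5, 5, 4, 4, 6, 1, 0, 0, 0, 0, 0, 0, 0, 0, 0, 0]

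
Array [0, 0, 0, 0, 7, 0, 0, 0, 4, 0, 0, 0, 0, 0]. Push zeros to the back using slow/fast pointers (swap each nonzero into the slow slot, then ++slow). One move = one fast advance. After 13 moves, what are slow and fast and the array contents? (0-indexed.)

(s=0,f=0) a[fast]=0 → fast++
(s=0,f=1) a[fast]=0 → fast++
(s=0,f=2) a[fast]=0 → fast++
(s=0,f=3) a[fast]=0 → fast++
(s=0,f=4) a[fast]=7≠0 swap→a[0]=7 → slow++,fast++
(s=1,f=5) a[fast]=0 → fast++
(s=1,f=6) a[fast]=0 → fast++
(s=1,f=7) a[fast]=0 → fast++
(s=1,f=8) a[fast]=4≠0 swap→a[1]=4 → slow++,fast++
(s=2,f=9) a[fast]=0 → fast++
(s=2,f=10) a[fast]=0 → fast++
(s=2,f=11) a[fast]=0 → fast++
(s=2,f=12) a[fast]=0 → fast++

slow=2, fast=13, a=[7, 4, 0, 0, 0, 0, 0, 0, 0, 0, 0, 0, 0, 0]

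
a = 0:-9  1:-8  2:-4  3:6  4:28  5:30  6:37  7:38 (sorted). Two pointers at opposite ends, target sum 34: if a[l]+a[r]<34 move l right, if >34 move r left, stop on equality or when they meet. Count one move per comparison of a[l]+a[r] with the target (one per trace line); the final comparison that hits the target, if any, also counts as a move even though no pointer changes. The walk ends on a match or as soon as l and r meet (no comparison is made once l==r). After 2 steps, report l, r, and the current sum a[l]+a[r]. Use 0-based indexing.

[0,7] -9+38=29 <34 → l++
[1,7] -8+38=30 <34 → l++

l=2, r=7, sum=34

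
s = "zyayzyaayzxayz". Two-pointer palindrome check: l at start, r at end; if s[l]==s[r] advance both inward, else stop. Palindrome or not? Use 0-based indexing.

not a palindrome (mismatch at 3,10)

l=0 r=13: 'z'=='z', l++,r--
l=1 r=12: 'y'=='y', l++,r--
l=2 r=11: 'a'=='a', l++,r--
l=3 r=10: 'y'!='x', stop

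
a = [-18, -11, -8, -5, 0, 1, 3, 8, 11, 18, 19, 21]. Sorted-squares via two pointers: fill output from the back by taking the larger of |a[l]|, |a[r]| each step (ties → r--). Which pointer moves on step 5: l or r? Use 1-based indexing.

r

[1,12] |-18|<=|21| out[12]=441 → r--
[1,11] |-18|<=|19| out[11]=361 → r--
[1,10] |-18|<=|18| out[10]=324 → r--
[1,9] |-18|>|11| out[9]=324 → l++
[2,9] |-11|<=|11| out[8]=121 → r--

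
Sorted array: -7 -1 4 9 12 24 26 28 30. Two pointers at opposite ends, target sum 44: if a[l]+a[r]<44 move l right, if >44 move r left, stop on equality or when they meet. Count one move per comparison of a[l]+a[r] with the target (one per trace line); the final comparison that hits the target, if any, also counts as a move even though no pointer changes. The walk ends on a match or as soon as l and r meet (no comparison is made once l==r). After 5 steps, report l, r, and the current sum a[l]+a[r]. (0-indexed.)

l=5, r=8, sum=54

[0,8] -7+30=23 <44 → l++
[1,8] -1+30=29 <44 → l++
[2,8] 4+30=34 <44 → l++
[3,8] 9+30=39 <44 → l++
[4,8] 12+30=42 <44 → l++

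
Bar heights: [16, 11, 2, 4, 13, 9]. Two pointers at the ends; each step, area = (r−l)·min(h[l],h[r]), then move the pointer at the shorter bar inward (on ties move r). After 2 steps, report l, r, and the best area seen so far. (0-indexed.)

l=0, r=3, best area=52

l=0 r=5: min(16,9)*5=45 best=45 *, r--
l=0 r=4: min(16,13)*4=52 best=52 *, r--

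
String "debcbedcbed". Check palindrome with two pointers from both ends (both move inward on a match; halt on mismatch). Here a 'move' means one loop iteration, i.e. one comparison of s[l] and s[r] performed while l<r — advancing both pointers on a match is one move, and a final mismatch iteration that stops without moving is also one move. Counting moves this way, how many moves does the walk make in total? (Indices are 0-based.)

[0,10] 'd'=='d' → l++,r--
[1,9] 'e'=='e' → l++,r--
[2,8] 'b'=='b' → l++,r--
[3,7] 'c'=='c' → l++,r--
[4,6] 'b'!='d' → stop

5 moves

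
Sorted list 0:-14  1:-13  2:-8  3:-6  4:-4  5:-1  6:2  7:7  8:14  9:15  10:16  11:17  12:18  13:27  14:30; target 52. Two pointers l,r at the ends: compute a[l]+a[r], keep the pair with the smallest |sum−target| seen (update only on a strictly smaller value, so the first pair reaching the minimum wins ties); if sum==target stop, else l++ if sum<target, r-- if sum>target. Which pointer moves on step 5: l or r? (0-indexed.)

l=0 r=14: -14+30=16 d=36 *, l++
l=1 r=14: -13+30=17 d=35 *, l++
l=2 r=14: -8+30=22 d=30 *, l++
l=3 r=14: -6+30=24 d=28 *, l++
l=4 r=14: -4+30=26 d=26 *, l++

l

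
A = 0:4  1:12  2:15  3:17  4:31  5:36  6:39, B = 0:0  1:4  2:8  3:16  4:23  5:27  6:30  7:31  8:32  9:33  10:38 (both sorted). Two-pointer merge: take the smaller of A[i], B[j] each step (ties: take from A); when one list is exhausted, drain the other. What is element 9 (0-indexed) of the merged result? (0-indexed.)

[i=0,j=0] A[i]=4>B[j]=0 take 0 → j++
[i=0,j=1] A[i]=4<=B[j]=4 take 4 → i++
[i=1,j=1] A[i]=12>B[j]=4 take 4 → j++
[i=1,j=2] A[i]=12>B[j]=8 take 8 → j++
[i=1,j=3] A[i]=12<=B[j]=16 take 12 → i++
[i=2,j=3] A[i]=15<=B[j]=16 take 15 → i++
[i=3,j=3] A[i]=17>B[j]=16 take 16 → j++
[i=3,j=4] A[i]=17<=B[j]=23 take 17 → i++
[i=4,j=4] A[i]=31>B[j]=23 take 23 → j++
[i=4,j=5] A[i]=31>B[j]=27 take 27 → j++
[i=4,j=6] A[i]=31>B[j]=30 take 30 → j++
[i=4,j=7] A[i]=31<=B[j]=31 take 31 → i++
[i=5,j=7] A[i]=36>B[j]=31 take 31 → j++
[i=5,j=8] A[i]=36>B[j]=32 take 32 → j++
[i=5,j=9] A[i]=36>B[j]=33 take 33 → j++
[i=5,j=10] A[i]=36<=B[j]=38 take 36 → i++
[i=6,j=10] A[i]=39>B[j]=38 take 38 → j++
[i=6,j=11] B done, take A[i]=39 → i++

merged[9] = 27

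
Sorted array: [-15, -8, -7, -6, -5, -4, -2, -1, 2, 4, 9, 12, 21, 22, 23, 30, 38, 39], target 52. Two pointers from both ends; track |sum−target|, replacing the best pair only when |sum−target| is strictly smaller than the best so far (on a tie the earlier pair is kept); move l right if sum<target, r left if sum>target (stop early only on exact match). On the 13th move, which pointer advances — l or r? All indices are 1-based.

r

l=1 r=18: -15+39=24 d=28 *, l++
l=2 r=18: -8+39=31 d=21 *, l++
l=3 r=18: -7+39=32 d=20 *, l++
l=4 r=18: -6+39=33 d=19 *, l++
l=5 r=18: -5+39=34 d=18 *, l++
l=6 r=18: -4+39=35 d=17 *, l++
l=7 r=18: -2+39=37 d=15 *, l++
l=8 r=18: -1+39=38 d=14 *, l++
l=9 r=18: 2+39=41 d=11 *, l++
l=10 r=18: 4+39=43 d=9 *, l++
l=11 r=18: 9+39=48 d=4 *, l++
l=12 r=18: 12+39=51 d=1 *, l++
l=13 r=18: 21+39=60 d=8, r--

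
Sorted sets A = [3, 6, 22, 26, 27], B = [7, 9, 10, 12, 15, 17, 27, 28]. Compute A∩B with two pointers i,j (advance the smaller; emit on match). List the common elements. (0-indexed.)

intersection = [27]

i=0 j=0: 3<7, i++
i=1 j=0: 6<7, i++
i=2 j=0: 22>7, j++
i=2 j=1: 22>9, j++
i=2 j=2: 22>10, j++
i=2 j=3: 22>12, j++
i=2 j=4: 22>15, j++
i=2 j=5: 22>17, j++
i=2 j=6: 22<27, i++
i=3 j=6: 26<27, i++
i=4 j=6: 27==27 emit, i++,j++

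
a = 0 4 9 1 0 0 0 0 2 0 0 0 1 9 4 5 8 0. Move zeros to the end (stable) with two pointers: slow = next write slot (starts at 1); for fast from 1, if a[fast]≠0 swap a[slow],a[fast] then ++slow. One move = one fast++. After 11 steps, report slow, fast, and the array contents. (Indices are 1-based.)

(s=1,f=1) a[fast]=0 → fast++
(s=1,f=2) a[fast]=4≠0 swap→a[1]=4 → slow++,fast++
(s=2,f=3) a[fast]=9≠0 swap→a[2]=9 → slow++,fast++
(s=3,f=4) a[fast]=1≠0 swap→a[3]=1 → slow++,fast++
(s=4,f=5) a[fast]=0 → fast++
(s=4,f=6) a[fast]=0 → fast++
(s=4,f=7) a[fast]=0 → fast++
(s=4,f=8) a[fast]=0 → fast++
(s=4,f=9) a[fast]=2≠0 swap→a[4]=2 → slow++,fast++
(s=5,f=10) a[fast]=0 → fast++
(s=5,f=11) a[fast]=0 → fast++

slow=5, fast=12, a=[4, 9, 1, 2, 0, 0, 0, 0, 0, 0, 0, 0, 1, 9, 4, 5, 8, 0]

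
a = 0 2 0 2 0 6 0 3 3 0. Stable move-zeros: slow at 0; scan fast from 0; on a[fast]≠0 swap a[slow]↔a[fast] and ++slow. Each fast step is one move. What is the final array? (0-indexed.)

[2, 2, 6, 3, 3, 0, 0, 0, 0, 0]

(s=0,f=0) a[fast]=0 → fast++
(s=0,f=1) a[fast]=2≠0 swap→a[0]=2 → slow++,fast++
(s=1,f=2) a[fast]=0 → fast++
(s=1,f=3) a[fast]=2≠0 swap→a[1]=2 → slow++,fast++
(s=2,f=4) a[fast]=0 → fast++
(s=2,f=5) a[fast]=6≠0 swap→a[2]=6 → slow++,fast++
(s=3,f=6) a[fast]=0 → fast++
(s=3,f=7) a[fast]=3≠0 swap→a[3]=3 → slow++,fast++
(s=4,f=8) a[fast]=3≠0 swap→a[4]=3 → slow++,fast++
(s=5,f=9) a[fast]=0 → fast++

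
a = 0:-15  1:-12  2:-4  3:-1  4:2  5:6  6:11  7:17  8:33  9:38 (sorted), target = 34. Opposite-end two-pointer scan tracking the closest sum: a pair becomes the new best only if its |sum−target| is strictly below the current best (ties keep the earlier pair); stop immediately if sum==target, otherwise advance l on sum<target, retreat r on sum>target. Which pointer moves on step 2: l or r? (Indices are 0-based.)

[0,9] -15+38=23 d=11 * → l++
[1,9] -12+38=26 d=8 * → l++

l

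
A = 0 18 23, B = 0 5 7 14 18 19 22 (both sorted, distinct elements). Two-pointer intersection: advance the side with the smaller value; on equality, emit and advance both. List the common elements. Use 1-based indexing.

intersection = [0, 18]

i=1 j=1: 0==0 emit, i++,j++
i=2 j=2: 18>5, j++
i=2 j=3: 18>7, j++
i=2 j=4: 18>14, j++
i=2 j=5: 18==18 emit, i++,j++
i=3 j=6: 23>19, j++
i=3 j=7: 23>22, j++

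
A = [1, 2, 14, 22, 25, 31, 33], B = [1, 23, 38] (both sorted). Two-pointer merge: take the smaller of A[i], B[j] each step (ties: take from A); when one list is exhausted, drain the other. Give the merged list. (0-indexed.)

i=0 j=0: A[i]=1<=B[j]=1 take 1, i++
i=1 j=0: A[i]=2>B[j]=1 take 1, j++
i=1 j=1: A[i]=2<=B[j]=23 take 2, i++
i=2 j=1: A[i]=14<=B[j]=23 take 14, i++
i=3 j=1: A[i]=22<=B[j]=23 take 22, i++
i=4 j=1: A[i]=25>B[j]=23 take 23, j++
i=4 j=2: A[i]=25<=B[j]=38 take 25, i++
i=5 j=2: A[i]=31<=B[j]=38 take 31, i++
i=6 j=2: A[i]=33<=B[j]=38 take 33, i++
i=7 j=2: A done, take B[j]=38, j++

[1, 1, 2, 14, 22, 23, 25, 31, 33, 38]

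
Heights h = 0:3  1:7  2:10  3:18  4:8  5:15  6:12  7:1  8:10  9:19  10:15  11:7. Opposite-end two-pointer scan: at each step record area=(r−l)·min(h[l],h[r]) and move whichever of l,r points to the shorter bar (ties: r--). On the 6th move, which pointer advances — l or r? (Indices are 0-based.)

l

[0,11] min(3,7)*11=33 best=33 * → l++
[1,11] min(7,7)*10=70 best=70 * → r--
[1,10] min(7,15)*9=63 best=70 → l++
[2,10] min(10,15)*8=80 best=80 * → l++
[3,10] min(18,15)*7=105 best=105 * → r--
[3,9] min(18,19)*6=108 best=108 * → l++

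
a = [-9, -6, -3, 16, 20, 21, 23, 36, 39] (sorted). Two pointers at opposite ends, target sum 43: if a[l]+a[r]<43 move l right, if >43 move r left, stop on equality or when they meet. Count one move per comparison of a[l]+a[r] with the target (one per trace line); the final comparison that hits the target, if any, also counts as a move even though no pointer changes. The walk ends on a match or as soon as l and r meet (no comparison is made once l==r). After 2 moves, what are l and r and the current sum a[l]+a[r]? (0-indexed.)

l=2, r=8, sum=36

l=0 r=8: -9+39=30 <43, l++
l=1 r=8: -6+39=33 <43, l++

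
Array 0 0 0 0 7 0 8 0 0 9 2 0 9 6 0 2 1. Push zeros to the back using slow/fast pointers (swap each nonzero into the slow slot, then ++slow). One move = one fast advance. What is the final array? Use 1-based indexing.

[7, 8, 9, 2, 9, 6, 2, 1, 0, 0, 0, 0, 0, 0, 0, 0, 0]

slow=1 fast=1: a[fast]=0, fast++
slow=1 fast=2: a[fast]=0, fast++
slow=1 fast=3: a[fast]=0, fast++
slow=1 fast=4: a[fast]=0, fast++
slow=1 fast=5: a[fast]=7≠0 swap→a[1]=7, slow++,fast++
slow=2 fast=6: a[fast]=0, fast++
slow=2 fast=7: a[fast]=8≠0 swap→a[2]=8, slow++,fast++
slow=3 fast=8: a[fast]=0, fast++
slow=3 fast=9: a[fast]=0, fast++
slow=3 fast=10: a[fast]=9≠0 swap→a[3]=9, slow++,fast++
slow=4 fast=11: a[fast]=2≠0 swap→a[4]=2, slow++,fast++
slow=5 fast=12: a[fast]=0, fast++
slow=5 fast=13: a[fast]=9≠0 swap→a[5]=9, slow++,fast++
slow=6 fast=14: a[fast]=6≠0 swap→a[6]=6, slow++,fast++
slow=7 fast=15: a[fast]=0, fast++
slow=7 fast=16: a[fast]=2≠0 swap→a[7]=2, slow++,fast++
slow=8 fast=17: a[fast]=1≠0 swap→a[8]=1, slow++,fast++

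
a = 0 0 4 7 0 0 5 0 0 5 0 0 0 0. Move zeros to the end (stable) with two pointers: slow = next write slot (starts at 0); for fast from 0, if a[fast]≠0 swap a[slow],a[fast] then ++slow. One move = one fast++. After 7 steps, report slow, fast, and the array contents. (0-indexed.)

slow=3, fast=7, a=[4, 7, 5, 0, 0, 0, 0, 0, 0, 5, 0, 0, 0, 0]

slow=0 fast=0: a[fast]=0, fast++
slow=0 fast=1: a[fast]=0, fast++
slow=0 fast=2: a[fast]=4≠0 swap→a[0]=4, slow++,fast++
slow=1 fast=3: a[fast]=7≠0 swap→a[1]=7, slow++,fast++
slow=2 fast=4: a[fast]=0, fast++
slow=2 fast=5: a[fast]=0, fast++
slow=2 fast=6: a[fast]=5≠0 swap→a[2]=5, slow++,fast++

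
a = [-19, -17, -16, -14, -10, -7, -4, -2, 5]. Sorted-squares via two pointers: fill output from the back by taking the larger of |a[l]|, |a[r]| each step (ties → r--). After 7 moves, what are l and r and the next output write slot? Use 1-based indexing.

l=1 r=9: |-19|>|5| out[9]=361, l++
l=2 r=9: |-17|>|5| out[8]=289, l++
l=3 r=9: |-16|>|5| out[7]=256, l++
l=4 r=9: |-14|>|5| out[6]=196, l++
l=5 r=9: |-10|>|5| out[5]=100, l++
l=6 r=9: |-7|>|5| out[4]=49, l++
l=7 r=9: |-4|<=|5| out[3]=25, r--

l=7, r=8, next write slot=2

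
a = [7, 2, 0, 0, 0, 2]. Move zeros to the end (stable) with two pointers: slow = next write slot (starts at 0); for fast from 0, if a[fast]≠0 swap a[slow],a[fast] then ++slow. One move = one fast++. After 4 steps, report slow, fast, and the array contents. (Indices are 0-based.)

slow=2, fast=4, a=[7, 2, 0, 0, 0, 2]

(s=0,f=0) a[fast]=7≠0 swap→a[0]=7 → slow++,fast++
(s=1,f=1) a[fast]=2≠0 swap→a[1]=2 → slow++,fast++
(s=2,f=2) a[fast]=0 → fast++
(s=2,f=3) a[fast]=0 → fast++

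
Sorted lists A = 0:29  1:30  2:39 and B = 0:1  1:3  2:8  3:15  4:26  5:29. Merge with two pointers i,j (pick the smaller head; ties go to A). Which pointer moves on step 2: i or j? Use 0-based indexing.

i=0 j=0: A[i]=29>B[j]=1 take 1, j++
i=0 j=1: A[i]=29>B[j]=3 take 3, j++

j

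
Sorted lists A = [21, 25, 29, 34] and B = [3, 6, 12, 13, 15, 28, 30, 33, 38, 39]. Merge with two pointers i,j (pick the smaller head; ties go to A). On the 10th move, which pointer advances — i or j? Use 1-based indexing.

[i=1,j=1] A[i]=21>B[j]=3 take 3 → j++
[i=1,j=2] A[i]=21>B[j]=6 take 6 → j++
[i=1,j=3] A[i]=21>B[j]=12 take 12 → j++
[i=1,j=4] A[i]=21>B[j]=13 take 13 → j++
[i=1,j=5] A[i]=21>B[j]=15 take 15 → j++
[i=1,j=6] A[i]=21<=B[j]=28 take 21 → i++
[i=2,j=6] A[i]=25<=B[j]=28 take 25 → i++
[i=3,j=6] A[i]=29>B[j]=28 take 28 → j++
[i=3,j=7] A[i]=29<=B[j]=30 take 29 → i++
[i=4,j=7] A[i]=34>B[j]=30 take 30 → j++

j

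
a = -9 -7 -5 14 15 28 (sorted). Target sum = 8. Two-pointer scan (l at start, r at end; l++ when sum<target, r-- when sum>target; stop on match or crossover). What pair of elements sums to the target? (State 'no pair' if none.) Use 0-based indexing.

[0,5] -9+28=19 >8 → r--
[0,4] -9+15=6 <8 → l++
[1,4] -7+15=8 → found

(-7, 15)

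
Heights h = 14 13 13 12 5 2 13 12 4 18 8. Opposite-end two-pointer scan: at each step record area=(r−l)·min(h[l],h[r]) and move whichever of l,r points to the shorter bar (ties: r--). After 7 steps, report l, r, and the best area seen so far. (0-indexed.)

l=6, r=9, best area=126

l=0 r=10: min(14,8)*10=80 best=80 *, r--
l=0 r=9: min(14,18)*9=126 best=126 *, l++
l=1 r=9: min(13,18)*8=104 best=126, l++
l=2 r=9: min(13,18)*7=91 best=126, l++
l=3 r=9: min(12,18)*6=72 best=126, l++
l=4 r=9: min(5,18)*5=25 best=126, l++
l=5 r=9: min(2,18)*4=8 best=126, l++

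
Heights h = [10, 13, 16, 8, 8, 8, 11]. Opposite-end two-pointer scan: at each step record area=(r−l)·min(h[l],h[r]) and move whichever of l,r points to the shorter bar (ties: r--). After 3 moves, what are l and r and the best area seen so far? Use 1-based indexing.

l=2, r=5, best area=60

l=1 r=7: min(10,11)*6=60 best=60 *, l++
l=2 r=7: min(13,11)*5=55 best=60, r--
l=2 r=6: min(13,8)*4=32 best=60, r--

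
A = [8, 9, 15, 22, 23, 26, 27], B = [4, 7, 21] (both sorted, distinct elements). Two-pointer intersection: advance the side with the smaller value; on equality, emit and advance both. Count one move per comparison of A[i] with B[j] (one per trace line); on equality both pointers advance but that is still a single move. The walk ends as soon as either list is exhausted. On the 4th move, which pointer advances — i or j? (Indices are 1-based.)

[i=1,j=1] 8>4 → j++
[i=1,j=2] 8>7 → j++
[i=1,j=3] 8<21 → i++
[i=2,j=3] 9<21 → i++

i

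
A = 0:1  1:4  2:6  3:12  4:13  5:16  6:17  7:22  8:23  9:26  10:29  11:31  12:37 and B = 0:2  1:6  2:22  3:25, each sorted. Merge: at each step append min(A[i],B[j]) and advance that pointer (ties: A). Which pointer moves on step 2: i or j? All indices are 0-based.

j

[i=0,j=0] A[i]=1<=B[j]=2 take 1 → i++
[i=1,j=0] A[i]=4>B[j]=2 take 2 → j++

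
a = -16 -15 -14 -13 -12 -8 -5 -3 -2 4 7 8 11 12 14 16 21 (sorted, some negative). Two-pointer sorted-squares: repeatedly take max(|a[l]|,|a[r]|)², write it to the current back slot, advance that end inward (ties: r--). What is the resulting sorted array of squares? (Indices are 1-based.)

[4, 9, 16, 25, 49, 64, 64, 121, 144, 144, 169, 196, 196, 225, 256, 256, 441]

[1,17] |-16|<=|21| out[17]=441 → r--
[1,16] |-16|<=|16| out[16]=256 → r--
[1,15] |-16|>|14| out[15]=256 → l++
[2,15] |-15|>|14| out[14]=225 → l++
[3,15] |-14|<=|14| out[13]=196 → r--
[3,14] |-14|>|12| out[12]=196 → l++
[4,14] |-13|>|12| out[11]=169 → l++
[5,14] |-12|<=|12| out[10]=144 → r--
[5,13] |-12|>|11| out[9]=144 → l++
[6,13] |-8|<=|11| out[8]=121 → r--
[6,12] |-8|<=|8| out[7]=64 → r--
[6,11] |-8|>|7| out[6]=64 → l++
[7,11] |-5|<=|7| out[5]=49 → r--
[7,10] |-5|>|4| out[4]=25 → l++
[8,10] |-3|<=|4| out[3]=16 → r--
[8,9] |-3|>|-2| out[2]=9 → l++
[9,9] |-2|<=|-2| out[1]=4 → r--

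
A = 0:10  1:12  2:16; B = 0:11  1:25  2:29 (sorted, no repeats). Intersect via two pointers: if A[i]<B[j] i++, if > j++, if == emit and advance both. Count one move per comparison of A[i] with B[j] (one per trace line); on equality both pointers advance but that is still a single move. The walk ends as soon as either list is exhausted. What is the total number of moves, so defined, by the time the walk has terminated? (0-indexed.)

4 moves

[i=0,j=0] 10<11 → i++
[i=1,j=0] 12>11 → j++
[i=1,j=1] 12<25 → i++
[i=2,j=1] 16<25 → i++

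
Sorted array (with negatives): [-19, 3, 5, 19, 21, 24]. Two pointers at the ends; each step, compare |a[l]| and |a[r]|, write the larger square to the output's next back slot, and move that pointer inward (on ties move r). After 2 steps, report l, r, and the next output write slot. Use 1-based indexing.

l=1, r=4, next write slot=4

[1,6] |-19|<=|24| out[6]=576 → r--
[1,5] |-19|<=|21| out[5]=441 → r--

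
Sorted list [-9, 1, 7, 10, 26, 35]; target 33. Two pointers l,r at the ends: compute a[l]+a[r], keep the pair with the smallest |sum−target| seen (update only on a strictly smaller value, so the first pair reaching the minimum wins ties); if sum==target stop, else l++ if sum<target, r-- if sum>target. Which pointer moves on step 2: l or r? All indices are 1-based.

r

l=1 r=6: -9+35=26 d=7 *, l++
l=2 r=6: 1+35=36 d=3 *, r--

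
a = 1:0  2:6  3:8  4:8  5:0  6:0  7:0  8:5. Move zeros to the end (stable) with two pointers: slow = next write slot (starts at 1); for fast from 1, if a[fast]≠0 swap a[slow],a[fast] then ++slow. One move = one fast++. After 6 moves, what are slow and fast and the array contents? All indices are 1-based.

slow=4, fast=7, a=[6, 8, 8, 0, 0, 0, 0, 5]

(s=1,f=1) a[fast]=0 → fast++
(s=1,f=2) a[fast]=6≠0 swap→a[1]=6 → slow++,fast++
(s=2,f=3) a[fast]=8≠0 swap→a[2]=8 → slow++,fast++
(s=3,f=4) a[fast]=8≠0 swap→a[3]=8 → slow++,fast++
(s=4,f=5) a[fast]=0 → fast++
(s=4,f=6) a[fast]=0 → fast++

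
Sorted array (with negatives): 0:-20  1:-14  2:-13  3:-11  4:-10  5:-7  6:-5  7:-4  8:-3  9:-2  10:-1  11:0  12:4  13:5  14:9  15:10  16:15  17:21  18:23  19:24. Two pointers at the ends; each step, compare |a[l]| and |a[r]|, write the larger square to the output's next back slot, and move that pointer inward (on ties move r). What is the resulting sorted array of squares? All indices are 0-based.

[0, 1, 4, 9, 16, 16, 25, 25, 49, 81, 100, 100, 121, 169, 196, 225, 400, 441, 529, 576]

l=0 r=19: |-20|<=|24| out[19]=576, r--
l=0 r=18: |-20|<=|23| out[18]=529, r--
l=0 r=17: |-20|<=|21| out[17]=441, r--
l=0 r=16: |-20|>|15| out[16]=400, l++
l=1 r=16: |-14|<=|15| out[15]=225, r--
l=1 r=15: |-14|>|10| out[14]=196, l++
l=2 r=15: |-13|>|10| out[13]=169, l++
l=3 r=15: |-11|>|10| out[12]=121, l++
l=4 r=15: |-10|<=|10| out[11]=100, r--
l=4 r=14: |-10|>|9| out[10]=100, l++
l=5 r=14: |-7|<=|9| out[9]=81, r--
l=5 r=13: |-7|>|5| out[8]=49, l++
l=6 r=13: |-5|<=|5| out[7]=25, r--
l=6 r=12: |-5|>|4| out[6]=25, l++
l=7 r=12: |-4|<=|4| out[5]=16, r--
l=7 r=11: |-4|>|0| out[4]=16, l++
l=8 r=11: |-3|>|0| out[3]=9, l++
l=9 r=11: |-2|>|0| out[2]=4, l++
l=10 r=11: |-1|>|0| out[1]=1, l++
l=11 r=11: |0|<=|0| out[0]=0, r--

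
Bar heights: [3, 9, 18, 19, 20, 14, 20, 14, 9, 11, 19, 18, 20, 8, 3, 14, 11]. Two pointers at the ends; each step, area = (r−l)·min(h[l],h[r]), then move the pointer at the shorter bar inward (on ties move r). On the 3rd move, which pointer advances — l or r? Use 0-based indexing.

[0,16] min(3,11)*16=48 best=48 * → l++
[1,16] min(9,11)*15=135 best=135 * → l++
[2,16] min(18,11)*14=154 best=154 * → r--

r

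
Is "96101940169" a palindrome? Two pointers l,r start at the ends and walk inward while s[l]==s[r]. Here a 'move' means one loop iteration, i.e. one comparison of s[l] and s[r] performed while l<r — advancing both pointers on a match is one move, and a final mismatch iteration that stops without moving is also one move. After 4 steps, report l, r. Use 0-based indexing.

l=4, r=6

[0,10] '9'=='9' → l++,r--
[1,9] '6'=='6' → l++,r--
[2,8] '1'=='1' → l++,r--
[3,7] '0'=='0' → l++,r--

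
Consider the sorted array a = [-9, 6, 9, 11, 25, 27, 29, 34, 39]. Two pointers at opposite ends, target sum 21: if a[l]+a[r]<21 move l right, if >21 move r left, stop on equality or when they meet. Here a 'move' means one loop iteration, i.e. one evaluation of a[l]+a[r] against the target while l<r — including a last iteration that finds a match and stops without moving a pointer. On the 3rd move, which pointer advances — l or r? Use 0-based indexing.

l

[0,8] -9+39=30 >21 → r--
[0,7] -9+34=25 >21 → r--
[0,6] -9+29=20 <21 → l++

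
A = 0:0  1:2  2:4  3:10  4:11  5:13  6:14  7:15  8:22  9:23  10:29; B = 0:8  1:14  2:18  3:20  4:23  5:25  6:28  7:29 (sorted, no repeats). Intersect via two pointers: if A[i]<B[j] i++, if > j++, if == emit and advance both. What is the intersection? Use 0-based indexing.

[i=0,j=0] 0<8 → i++
[i=1,j=0] 2<8 → i++
[i=2,j=0] 4<8 → i++
[i=3,j=0] 10>8 → j++
[i=3,j=1] 10<14 → i++
[i=4,j=1] 11<14 → i++
[i=5,j=1] 13<14 → i++
[i=6,j=1] 14==14 emit → i++,j++
[i=7,j=2] 15<18 → i++
[i=8,j=2] 22>18 → j++
[i=8,j=3] 22>20 → j++
[i=8,j=4] 22<23 → i++
[i=9,j=4] 23==23 emit → i++,j++
[i=10,j=5] 29>25 → j++
[i=10,j=6] 29>28 → j++
[i=10,j=7] 29==29 emit → i++,j++

intersection = [14, 23, 29]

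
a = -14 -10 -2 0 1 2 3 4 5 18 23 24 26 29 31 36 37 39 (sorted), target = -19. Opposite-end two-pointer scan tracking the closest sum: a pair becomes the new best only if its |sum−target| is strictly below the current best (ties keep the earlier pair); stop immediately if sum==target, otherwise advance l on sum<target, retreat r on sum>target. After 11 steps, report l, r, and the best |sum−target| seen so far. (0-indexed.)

l=0 r=17: -14+39=25 d=44 *, r--
l=0 r=16: -14+37=23 d=42 *, r--
l=0 r=15: -14+36=22 d=41 *, r--
l=0 r=14: -14+31=17 d=36 *, r--
l=0 r=13: -14+29=15 d=34 *, r--
l=0 r=12: -14+26=12 d=31 *, r--
l=0 r=11: -14+24=10 d=29 *, r--
l=0 r=10: -14+23=9 d=28 *, r--
l=0 r=9: -14+18=4 d=23 *, r--
l=0 r=8: -14+5=-9 d=10 *, r--
l=0 r=7: -14+4=-10 d=9 *, r--

l=0, r=6, best |Δ|=9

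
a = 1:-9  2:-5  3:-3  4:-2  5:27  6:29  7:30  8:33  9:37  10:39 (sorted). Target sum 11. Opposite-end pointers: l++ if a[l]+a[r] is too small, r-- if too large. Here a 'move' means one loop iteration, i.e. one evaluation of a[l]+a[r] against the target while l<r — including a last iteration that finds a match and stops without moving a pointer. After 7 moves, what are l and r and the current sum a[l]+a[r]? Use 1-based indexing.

l=2, r=4, sum=-7

l=1 r=10: -9+39=30 >11, r--
l=1 r=9: -9+37=28 >11, r--
l=1 r=8: -9+33=24 >11, r--
l=1 r=7: -9+30=21 >11, r--
l=1 r=6: -9+29=20 >11, r--
l=1 r=5: -9+27=18 >11, r--
l=1 r=4: -9+-2=-11 <11, l++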